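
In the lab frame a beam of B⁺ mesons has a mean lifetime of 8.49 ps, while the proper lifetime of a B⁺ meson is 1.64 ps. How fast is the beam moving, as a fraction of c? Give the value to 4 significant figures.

γ = Δt/τ₀ = 8.49/1.64 = 5.17683
β = √(1 − 1/γ²) = √(1 − 1/5.17683²) = 0.9812

β ≈ 0.9812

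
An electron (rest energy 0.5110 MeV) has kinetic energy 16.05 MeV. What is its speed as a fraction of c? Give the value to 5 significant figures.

β ≈ 0.99952

γ = 1 + K/(m₀c²) = 1 + 16.05/0.5110 = 32.40900
β = √(1 − 1/γ²) = 0.99952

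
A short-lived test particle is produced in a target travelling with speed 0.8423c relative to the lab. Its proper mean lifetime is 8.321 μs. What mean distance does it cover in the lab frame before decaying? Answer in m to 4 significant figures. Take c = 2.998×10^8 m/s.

γ = 1/√(1 − 0.8423²) = 1.85526
Dilated lifetime: Δt = γτ₀ = 1.85526 × 8.321 μs = 15.4376 μs
d = vΔt = 0.8423c × 15.4376 μs = 2.52522×10^8 m/s × 1.54376×10^-5 s = 3898 m

d ≈ 3898 m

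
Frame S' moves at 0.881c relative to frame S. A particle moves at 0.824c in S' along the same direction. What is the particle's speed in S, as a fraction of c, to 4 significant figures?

u ≈ 0.9879c

Relativistic velocity addition: u = (u' + v)/(1 + u'v/c²)
= (0.824 + 0.881)/(1 + 0.824×0.881) = 1.705/1.72594 = 0.9879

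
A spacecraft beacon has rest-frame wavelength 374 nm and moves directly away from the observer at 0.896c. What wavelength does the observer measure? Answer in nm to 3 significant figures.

Relativistic Doppler: λ_obs = λ_src √((1+β)/(1−β))
= 374 × √(1.8960/0.10400) = 374 × 4.2698 = 1600 nm

λ_obs ≈ 1600 nm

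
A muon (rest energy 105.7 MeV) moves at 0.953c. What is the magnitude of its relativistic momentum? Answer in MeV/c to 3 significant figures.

γ = 1/√(1 − 0.953²) = 3.3007
p = γβm₀c = 3.3007 × 0.953 × 105.7 MeV/c = 332 MeV/c

p ≈ 332 MeV/c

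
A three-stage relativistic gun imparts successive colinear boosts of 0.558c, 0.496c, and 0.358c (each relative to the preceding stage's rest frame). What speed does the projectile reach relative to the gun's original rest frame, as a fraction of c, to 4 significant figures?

u ≈ 0.9135c

Compose boost 2: (0.496 + 0.558)/(1 + 0.496×0.558) = 1.054/1.27677 = 0.825522
Compose boost 3: (0.358 + 0.825522)/(1 + 0.358×0.825522) = 1.18352/1.29554 = 0.9135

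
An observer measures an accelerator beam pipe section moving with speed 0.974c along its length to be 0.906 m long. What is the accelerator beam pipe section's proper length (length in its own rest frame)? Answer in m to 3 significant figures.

L₀ ≈ 4.00 m

γ = 1/√(1 − 0.974²) = 4.4141
L₀ = γL = 4.4141 × 0.906 = 4.00 m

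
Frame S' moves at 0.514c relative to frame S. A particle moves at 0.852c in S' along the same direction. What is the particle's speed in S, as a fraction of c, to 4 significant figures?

Relativistic velocity addition: u = (u' + v)/(1 + u'v/c²)
= (0.852 + 0.514)/(1 + 0.852×0.514) = 1.366/1.43793 = 0.9500

u ≈ 0.9500c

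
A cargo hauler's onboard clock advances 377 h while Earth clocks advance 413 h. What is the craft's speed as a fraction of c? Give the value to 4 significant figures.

β ≈ 0.4083

γ = Δt/τ₀ = 413/377 = 1.09549
β = √(1 − 1/γ²) = √(1 − 1/1.09549²) = 0.4083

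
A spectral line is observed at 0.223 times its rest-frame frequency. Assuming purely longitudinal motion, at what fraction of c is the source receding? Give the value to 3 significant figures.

f_obs/f_src = √((1−β)/(1+β)) = 0.223  ⇒  (1−β)/(1+β) = 0.049729
β = |1 − D²|/(1 + D²) = |1 − 0.049729|/(1 + 0.049729) = 0.905

β ≈ 0.905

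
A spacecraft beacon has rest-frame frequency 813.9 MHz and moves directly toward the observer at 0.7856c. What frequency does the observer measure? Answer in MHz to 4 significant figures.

f_obs ≈ 2349 MHz

Relativistic Doppler: f_obs = f_src √((1+β)/(1−β))
= 813.9 × √(1.78560/0.214400) = 813.9 × 2.88589 = 2349 MHz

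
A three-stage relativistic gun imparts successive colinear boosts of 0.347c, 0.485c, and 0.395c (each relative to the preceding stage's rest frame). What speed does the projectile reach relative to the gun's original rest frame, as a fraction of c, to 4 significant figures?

Compose boost 2: (0.485 + 0.347)/(1 + 0.485×0.347) = 0.8320/1.16830 = 0.712149
Compose boost 3: (0.395 + 0.712149)/(1 + 0.395×0.712149) = 1.10715/1.28130 = 0.8641

u ≈ 0.8641c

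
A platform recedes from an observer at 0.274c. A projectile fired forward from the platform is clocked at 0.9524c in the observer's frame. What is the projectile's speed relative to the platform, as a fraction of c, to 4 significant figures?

Inverse velocity addition: u' = (u − v)/(1 − uv/c²)
= (0.9524 − 0.274)/(1 − 0.9524×0.274) = 0.6784/0.739042 = 0.9179

u' ≈ 0.9179c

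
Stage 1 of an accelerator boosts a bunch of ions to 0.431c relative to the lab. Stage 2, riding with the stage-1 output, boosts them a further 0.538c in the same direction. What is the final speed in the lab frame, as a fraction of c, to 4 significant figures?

u ≈ 0.7866c

Compose boost 2: (0.538 + 0.431)/(1 + 0.538×0.431) = 0.9690/1.23188 = 0.7866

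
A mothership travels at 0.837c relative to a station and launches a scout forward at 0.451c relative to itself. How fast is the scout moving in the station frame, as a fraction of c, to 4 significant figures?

u ≈ 0.9350c

Compose boost 2: (0.451 + 0.837)/(1 + 0.451×0.837) = 1.288/1.37749 = 0.9350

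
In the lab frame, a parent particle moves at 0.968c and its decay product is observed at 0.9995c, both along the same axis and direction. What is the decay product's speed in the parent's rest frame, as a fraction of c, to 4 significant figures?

Inverse velocity addition: u' = (u − v)/(1 − uv/c²)
= (0.9995 − 0.968)/(1 − 0.9995×0.968) = 0.03150/0.0324840 = 0.9697

u' ≈ 0.9697c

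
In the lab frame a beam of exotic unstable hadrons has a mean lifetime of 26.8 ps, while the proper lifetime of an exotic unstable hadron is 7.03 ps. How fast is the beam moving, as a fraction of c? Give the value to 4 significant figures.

γ = Δt/τ₀ = 26.8/7.03 = 3.81223
β = √(1 − 1/γ²) = √(1 − 1/3.81223²) = 0.9650

β ≈ 0.9650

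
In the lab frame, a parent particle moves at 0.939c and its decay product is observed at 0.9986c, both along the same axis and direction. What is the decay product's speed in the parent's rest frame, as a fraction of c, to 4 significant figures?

Inverse velocity addition: u' = (u − v)/(1 − uv/c²)
= (0.9986 − 0.939)/(1 − 0.9986×0.939) = 0.05960/0.0623146 = 0.9564

u' ≈ 0.9564c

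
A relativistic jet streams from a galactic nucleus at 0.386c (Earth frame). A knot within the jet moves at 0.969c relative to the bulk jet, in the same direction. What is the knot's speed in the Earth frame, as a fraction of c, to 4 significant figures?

Relativistic velocity addition: u = (u' + v)/(1 + u'v/c²)
= (0.969 + 0.386)/(1 + 0.969×0.386) = 1.355/1.37403 = 0.9861

u ≈ 0.9861c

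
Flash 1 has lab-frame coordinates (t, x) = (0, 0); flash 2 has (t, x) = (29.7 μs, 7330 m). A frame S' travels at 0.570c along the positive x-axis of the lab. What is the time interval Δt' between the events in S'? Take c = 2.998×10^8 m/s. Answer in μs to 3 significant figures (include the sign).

γ = 1/√(1 − 0.570²) = 1.2171
Δt' = γ(Δt − vΔx/c²) = 1.2171 × (29.7 μs − 0.570×7330 m / (2.998×10^8 m/s))
= 1.2171 × (15.764 μs) = 19.2 μs

Δt' ≈ 19.2 μs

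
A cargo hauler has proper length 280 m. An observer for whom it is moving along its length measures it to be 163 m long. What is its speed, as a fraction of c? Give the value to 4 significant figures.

γ = L₀/L = 280/163 = 1.71779
β = √(1 − 1/γ²) = 0.8131

β ≈ 0.8131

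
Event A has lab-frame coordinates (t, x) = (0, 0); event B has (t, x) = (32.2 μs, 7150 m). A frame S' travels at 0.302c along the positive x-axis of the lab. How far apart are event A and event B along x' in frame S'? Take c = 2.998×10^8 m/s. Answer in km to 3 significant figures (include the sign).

γ = 1/√(1 − 0.302²) = 1.0490
Δx' = γ(Δx − vΔt) = 1.0490 × (7150 m − 0.302×(2.998×10^8 m/s)×32.2×10^-6 s)
= 1.0490 × (4234.6 m) = 4.44 km

Δx' ≈ 4.44 km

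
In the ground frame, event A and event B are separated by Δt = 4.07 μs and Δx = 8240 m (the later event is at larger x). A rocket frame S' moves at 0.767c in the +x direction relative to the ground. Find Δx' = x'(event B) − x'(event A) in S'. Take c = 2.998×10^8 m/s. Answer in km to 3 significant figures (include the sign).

γ = 1/√(1 − 0.767²) = 1.5585
Δx' = γ(Δx − vΔt) = 1.5585 × (8240 m − 0.767×(2.998×10^8 m/s)×4.07×10^-6 s)
= 1.5585 × (7304.1 m) = 11.4 km

Δx' ≈ 11.4 km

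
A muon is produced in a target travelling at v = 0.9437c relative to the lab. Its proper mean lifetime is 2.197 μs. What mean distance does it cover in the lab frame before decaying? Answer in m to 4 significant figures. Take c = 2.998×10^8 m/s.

d ≈ 1879 m

γ = 1/√(1 − 0.9437²) = 3.02295
Dilated lifetime: Δt = γτ₀ = 3.02295 × 2.197 μs = 6.64142 μs
d = vΔt = 0.9437c × 6.64142 μs = 2.82921×10^8 m/s × 6.64142×10^-6 s = 1879 m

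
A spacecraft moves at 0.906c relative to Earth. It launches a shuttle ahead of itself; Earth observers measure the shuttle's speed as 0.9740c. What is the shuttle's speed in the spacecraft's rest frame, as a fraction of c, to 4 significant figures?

u' ≈ 0.5784c

Inverse velocity addition: u' = (u − v)/(1 − uv/c²)
= (0.9740 − 0.906)/(1 − 0.9740×0.906) = 0.06800/0.117556 = 0.5784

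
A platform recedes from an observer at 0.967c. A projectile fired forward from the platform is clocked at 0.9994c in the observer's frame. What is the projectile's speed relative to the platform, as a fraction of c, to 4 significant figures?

u' ≈ 0.9649c

Inverse velocity addition: u' = (u − v)/(1 − uv/c²)
= (0.9994 − 0.967)/(1 − 0.9994×0.967) = 0.03240/0.0335802 = 0.9649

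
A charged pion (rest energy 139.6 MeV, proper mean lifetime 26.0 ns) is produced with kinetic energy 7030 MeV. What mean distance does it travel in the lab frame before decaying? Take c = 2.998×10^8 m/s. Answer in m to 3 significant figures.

γ = 1 + K/(m₀c²) = 1 + 7030/139.6 = 51.358
β = √(1 − 1/γ²) = 0.99981
Dilated lifetime: γτ₀ = 51.358 × 26.0 ns = 1335.3 ns
d = βc·γτ₀ = 0.99981 × (2.998×10^8 m/s) × 1.3353×10^-6 s = 400 m

d ≈ 400 m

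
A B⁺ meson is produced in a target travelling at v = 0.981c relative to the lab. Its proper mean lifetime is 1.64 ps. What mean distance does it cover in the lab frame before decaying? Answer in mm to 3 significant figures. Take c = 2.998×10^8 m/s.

γ = 1/√(1 − 0.981²) = 5.1544
Dilated lifetime: Δt = γτ₀ = 5.1544 × 1.64 ps = 8.4533 ps
d = vΔt = 0.981c × 8.4533 ps = 2.9410×10^8 m/s × 8.4533×10^-12 s = 2.49 mm

d ≈ 2.49 mm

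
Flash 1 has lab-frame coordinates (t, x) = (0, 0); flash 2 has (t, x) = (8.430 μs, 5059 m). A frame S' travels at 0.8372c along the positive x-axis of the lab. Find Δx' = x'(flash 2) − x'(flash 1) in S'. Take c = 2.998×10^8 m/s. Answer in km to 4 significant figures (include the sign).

Δx' ≈ 5.382 km

γ = 1/√(1 − 0.8372²) = 1.82850
Δx' = γ(Δx − vΔt) = 1.82850 × (5059 m − 0.8372×(2.998×10^8 m/s)×8.430×10^-6 s)
= 1.82850 × (2943.13 m) = 5.382 km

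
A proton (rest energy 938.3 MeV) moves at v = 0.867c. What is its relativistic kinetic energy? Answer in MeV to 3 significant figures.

K ≈ 945 MeV

γ = 1/√(1 − 0.867²) = 2.0068
K = (γ − 1)m₀c² = (2.0068 − 1) × 938.3 MeV = 1.0068 × 938.3 MeV = 945 MeV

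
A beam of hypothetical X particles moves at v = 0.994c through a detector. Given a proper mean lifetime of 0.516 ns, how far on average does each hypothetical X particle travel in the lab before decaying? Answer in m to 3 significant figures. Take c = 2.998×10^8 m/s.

γ = 1/√(1 − 0.994²) = 9.1424
Dilated lifetime: Δt = γτ₀ = 9.1424 × 0.516 ns = 4.7175 ns
d = vΔt = 0.994c × 4.7175 ns = 2.9800×10^8 m/s × 4.7175×10^-9 s = 1.41 m

d ≈ 1.41 m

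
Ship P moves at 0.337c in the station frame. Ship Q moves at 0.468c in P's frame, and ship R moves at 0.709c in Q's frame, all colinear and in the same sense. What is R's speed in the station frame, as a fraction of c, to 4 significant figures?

Compose boost 2: (0.468 + 0.337)/(1 + 0.468×0.337) = 0.8050/1.15772 = 0.695335
Compose boost 3: (0.709 + 0.695335)/(1 + 0.709×0.695335) = 1.40433/1.49299 = 0.9406

u ≈ 0.9406c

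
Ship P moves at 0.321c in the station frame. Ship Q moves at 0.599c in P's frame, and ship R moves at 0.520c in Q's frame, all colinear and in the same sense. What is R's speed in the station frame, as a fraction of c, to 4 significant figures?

u ≈ 0.9218c

Compose boost 2: (0.599 + 0.321)/(1 + 0.599×0.321) = 0.9200/1.19228 = 0.771631
Compose boost 3: (0.520 + 0.771631)/(1 + 0.520×0.771631) = 1.29163/1.40125 = 0.9218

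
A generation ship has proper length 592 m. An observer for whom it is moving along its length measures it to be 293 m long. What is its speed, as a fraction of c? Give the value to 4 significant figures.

β ≈ 0.8689

γ = L₀/L = 592/293 = 2.02048
β = √(1 − 1/γ²) = 0.8689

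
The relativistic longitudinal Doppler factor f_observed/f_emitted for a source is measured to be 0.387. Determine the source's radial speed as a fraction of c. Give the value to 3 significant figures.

β ≈ 0.739

f_obs/f_src = √((1−β)/(1+β)) = 0.387  ⇒  (1−β)/(1+β) = 0.14977
β = |1 − D²|/(1 + D²) = |1 − 0.14977|/(1 + 0.14977) = 0.739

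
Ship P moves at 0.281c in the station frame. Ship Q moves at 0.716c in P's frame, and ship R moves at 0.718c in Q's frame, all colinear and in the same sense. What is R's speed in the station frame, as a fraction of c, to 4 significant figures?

Compose boost 2: (0.716 + 0.281)/(1 + 0.716×0.281) = 0.9970/1.20120 = 0.830006
Compose boost 3: (0.718 + 0.830006)/(1 + 0.718×0.830006) = 1.54801/1.59594 = 0.9700

u ≈ 0.9700c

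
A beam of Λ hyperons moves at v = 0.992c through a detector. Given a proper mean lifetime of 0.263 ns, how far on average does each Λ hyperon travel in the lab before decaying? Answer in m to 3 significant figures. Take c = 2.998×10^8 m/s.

d ≈ 0.620 m

γ = 1/√(1 − 0.992²) = 7.9216
Dilated lifetime: Δt = γτ₀ = 7.9216 × 0.263 ns = 2.0834 ns
d = vΔt = 0.992c × 2.0834 ns = 2.9740×10^8 m/s × 2.0834×10^-9 s = 0.620 m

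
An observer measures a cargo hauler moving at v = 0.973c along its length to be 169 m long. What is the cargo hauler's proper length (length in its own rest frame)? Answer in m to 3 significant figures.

L₀ ≈ 732 m

γ = 1/√(1 − 0.973²) = 4.3327
L₀ = γL = 4.3327 × 169 = 732 m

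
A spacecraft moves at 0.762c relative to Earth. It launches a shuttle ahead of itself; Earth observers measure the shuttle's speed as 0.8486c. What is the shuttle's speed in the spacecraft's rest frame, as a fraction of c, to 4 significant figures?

u' ≈ 0.2451c

Inverse velocity addition: u' = (u − v)/(1 − uv/c²)
= (0.8486 − 0.762)/(1 − 0.8486×0.762) = 0.08660/0.353367 = 0.2451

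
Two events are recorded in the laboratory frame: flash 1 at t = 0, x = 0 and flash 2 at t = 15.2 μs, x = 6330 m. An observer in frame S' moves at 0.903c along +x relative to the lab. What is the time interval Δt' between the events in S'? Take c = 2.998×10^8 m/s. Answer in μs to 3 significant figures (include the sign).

Δt' ≈ -9.00 μs

γ = 1/√(1 − 0.903²) = 2.3275
Δt' = γ(Δt − vΔx/c²) = 2.3275 × (15.2 μs − 0.903×6330 m / (2.998×10^8 m/s))
= 2.3275 × (-3.8660 μs) = -9.00 μs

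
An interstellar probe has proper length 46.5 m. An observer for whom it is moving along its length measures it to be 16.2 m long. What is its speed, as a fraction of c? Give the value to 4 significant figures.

γ = L₀/L = 46.5/16.2 = 2.87037
β = √(1 − 1/γ²) = 0.9374

β ≈ 0.9374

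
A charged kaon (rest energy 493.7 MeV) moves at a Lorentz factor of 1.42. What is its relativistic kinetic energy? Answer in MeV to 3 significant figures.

γ = 1.42 (given)
K = (γ − 1)m₀c² = (1.42 − 1) × 493.7 MeV = 0.42000 × 493.7 MeV = 207 MeV

K ≈ 207 MeV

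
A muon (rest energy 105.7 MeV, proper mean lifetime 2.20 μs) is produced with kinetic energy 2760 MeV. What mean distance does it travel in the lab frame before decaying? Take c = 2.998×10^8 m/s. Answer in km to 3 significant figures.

γ = 1 + K/(m₀c²) = 1 + 2760/105.7 = 27.112
β = √(1 − 1/γ²) = 0.99932
Dilated lifetime: γτ₀ = 27.112 × 2.20 μs = 59.646 μs
d = βc·γτ₀ = 0.99932 × (2.998×10^8 m/s) × 5.9646×10^-5 s = 17.9 km

d ≈ 17.9 km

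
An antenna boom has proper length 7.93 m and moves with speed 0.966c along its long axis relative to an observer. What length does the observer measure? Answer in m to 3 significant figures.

L ≈ 2.05 m

γ = 1/√(1 − 0.966²) = 3.8678
Length contraction: L = L₀/γ = 7.93/3.8678 = 2.05 m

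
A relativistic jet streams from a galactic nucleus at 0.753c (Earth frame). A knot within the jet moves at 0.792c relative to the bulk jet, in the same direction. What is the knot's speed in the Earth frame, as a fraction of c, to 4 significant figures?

Relativistic velocity addition: u = (u' + v)/(1 + u'v/c²)
= (0.792 + 0.753)/(1 + 0.792×0.753) = 1.545/1.59638 = 0.9678

u ≈ 0.9678c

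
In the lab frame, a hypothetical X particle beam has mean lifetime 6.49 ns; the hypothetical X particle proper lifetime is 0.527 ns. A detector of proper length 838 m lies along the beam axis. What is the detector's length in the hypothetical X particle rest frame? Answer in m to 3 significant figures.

L ≈ 68.0 m

Time dilation ⇒ γ = Δt/τ₀ = 6.49/0.527 = 12.315
Length contraction: L = L₀/γ = 838/12.315 = 68.0 m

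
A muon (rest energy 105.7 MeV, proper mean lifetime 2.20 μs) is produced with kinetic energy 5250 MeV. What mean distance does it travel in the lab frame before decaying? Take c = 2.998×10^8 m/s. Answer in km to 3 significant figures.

γ = 1 + K/(m₀c²) = 1 + 5250/105.7 = 50.669
β = √(1 − 1/γ²) = 0.99981
Dilated lifetime: γτ₀ = 50.669 × 2.20 μs = 111.47 μs
d = βc·γτ₀ = 0.99981 × (2.998×10^8 m/s) × 0.00011147 s = 33.4 km

d ≈ 33.4 km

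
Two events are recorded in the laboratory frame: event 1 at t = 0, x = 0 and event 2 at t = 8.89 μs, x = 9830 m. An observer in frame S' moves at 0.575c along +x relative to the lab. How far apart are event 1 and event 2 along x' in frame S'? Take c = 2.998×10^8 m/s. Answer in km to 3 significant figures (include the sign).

Δx' ≈ 10.1 km

γ = 1/√(1 − 0.575²) = 1.2223
Δx' = γ(Δx − vΔt) = 1.2223 × (9830 m − 0.575×(2.998×10^8 m/s)×8.89×10^-6 s)
= 1.2223 × (8297.5 m) = 10.1 km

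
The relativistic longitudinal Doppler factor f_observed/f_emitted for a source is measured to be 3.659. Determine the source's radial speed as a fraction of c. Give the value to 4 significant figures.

β ≈ 0.8610

f_obs/f_src = √((1+β)/(1−β)) = 3.659  ⇒  (1+β)/(1−β) = 13.3883
β = |1 − D²|/(1 + D²) = |1 − 13.3883|/(1 + 13.3883) = 0.8610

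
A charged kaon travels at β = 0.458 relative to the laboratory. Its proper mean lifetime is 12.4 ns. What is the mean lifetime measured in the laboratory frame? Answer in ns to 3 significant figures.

Δt ≈ 13.9 ns

γ = 1/√(1 − 0.458²) = 1.1249
Time dilation: Δt = γτ₀ = 1.1249 × 12.4 ns = 13.9 ns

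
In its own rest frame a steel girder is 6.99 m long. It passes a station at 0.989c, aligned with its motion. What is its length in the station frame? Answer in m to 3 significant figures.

γ = 1/√(1 − 0.989²) = 6.7606
Length contraction: L = L₀/γ = 6.99/6.7606 = 1.03 m

L ≈ 1.03 m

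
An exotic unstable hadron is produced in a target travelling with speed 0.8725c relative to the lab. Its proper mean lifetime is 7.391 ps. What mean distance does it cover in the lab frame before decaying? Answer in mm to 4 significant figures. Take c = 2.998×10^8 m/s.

d ≈ 3.957 mm

γ = 1/√(1 − 0.8725²) = 2.04660
Dilated lifetime: Δt = γτ₀ = 2.04660 × 7.391 ps = 15.1265 ps
d = vΔt = 0.8725c × 15.1265 ps = 2.61576×10^8 m/s × 1.51265×10^-11 s = 3.957 mm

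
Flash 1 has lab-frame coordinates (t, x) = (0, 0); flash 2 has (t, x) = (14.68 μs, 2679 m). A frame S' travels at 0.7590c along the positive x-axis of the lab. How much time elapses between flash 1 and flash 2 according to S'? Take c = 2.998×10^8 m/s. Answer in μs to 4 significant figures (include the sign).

γ = 1/√(1 − 0.7590²) = 1.53588
Δt' = γ(Δt − vΔx/c²) = 1.53588 × (14.68 μs − 0.7590×2679 m / (2.998×10^8 m/s))
= 1.53588 × (7.89761 μs) = 12.13 μs

Δt' ≈ 12.13 μs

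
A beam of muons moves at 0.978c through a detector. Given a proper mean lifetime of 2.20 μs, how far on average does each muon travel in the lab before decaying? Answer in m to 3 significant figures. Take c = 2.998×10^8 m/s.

γ = 1/√(1 − 0.978²) = 4.7938
Dilated lifetime: Δt = γτ₀ = 4.7938 × 2.20 μs = 10.546 μs
d = vΔt = 0.978c × 10.546 μs = 2.9320×10^8 m/s × 1.0546×10^-5 s = 3090 m

d ≈ 3090 m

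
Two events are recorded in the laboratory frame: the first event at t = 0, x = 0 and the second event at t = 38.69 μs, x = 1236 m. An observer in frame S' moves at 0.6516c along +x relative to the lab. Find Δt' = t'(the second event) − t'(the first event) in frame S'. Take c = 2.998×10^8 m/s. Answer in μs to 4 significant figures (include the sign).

Δt' ≈ 47.46 μs

γ = 1/√(1 − 0.6516²) = 1.31828
Δt' = γ(Δt − vΔx/c²) = 1.31828 × (38.69 μs − 0.6516×1236 m / (2.998×10^8 m/s))
= 1.31828 × (36.0036 μs) = 47.46 μs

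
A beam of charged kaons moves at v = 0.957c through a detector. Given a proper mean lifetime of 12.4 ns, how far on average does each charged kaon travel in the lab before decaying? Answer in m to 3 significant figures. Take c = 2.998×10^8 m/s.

d ≈ 12.3 m

γ = 1/√(1 − 0.957²) = 3.4472
Dilated lifetime: Δt = γτ₀ = 3.4472 × 12.4 ns = 42.746 ns
d = vΔt = 0.957c × 42.746 ns = 2.8691×10^8 m/s × 4.2746×10^-8 s = 12.3 m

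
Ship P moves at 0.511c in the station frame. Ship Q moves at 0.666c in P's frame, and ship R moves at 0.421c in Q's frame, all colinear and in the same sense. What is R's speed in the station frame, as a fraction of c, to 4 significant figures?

u ≈ 0.9485c

Compose boost 2: (0.666 + 0.511)/(1 + 0.666×0.511) = 1.177/1.34033 = 0.878145
Compose boost 3: (0.421 + 0.878145)/(1 + 0.421×0.878145) = 1.29914/1.36970 = 0.9485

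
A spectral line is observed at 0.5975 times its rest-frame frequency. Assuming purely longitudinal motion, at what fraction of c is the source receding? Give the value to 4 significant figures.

f_obs/f_src = √((1−β)/(1+β)) = 0.5975  ⇒  (1−β)/(1+β) = 0.357006
β = |1 − D²|/(1 + D²) = |1 − 0.357006|/(1 + 0.357006) = 0.4738

β ≈ 0.4738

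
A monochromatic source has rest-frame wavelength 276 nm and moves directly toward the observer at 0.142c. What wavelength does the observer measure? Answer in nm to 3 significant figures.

Relativistic Doppler: λ_obs = λ_src √((1−β)/(1+β))
= 276 × √(0.85800/1.1420) = 276 × 0.86678 = 239 nm

λ_obs ≈ 239 nm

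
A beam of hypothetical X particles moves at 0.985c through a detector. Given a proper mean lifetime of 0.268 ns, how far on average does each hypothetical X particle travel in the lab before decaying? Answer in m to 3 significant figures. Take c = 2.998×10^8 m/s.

γ = 1/√(1 − 0.985²) = 5.7953
Dilated lifetime: Δt = γτ₀ = 5.7953 × 0.268 ns = 1.5531 ns
d = vΔt = 0.985c × 1.5531 ns = 2.9530×10^8 m/s × 1.5531×10^-9 s = 0.459 m

d ≈ 0.459 m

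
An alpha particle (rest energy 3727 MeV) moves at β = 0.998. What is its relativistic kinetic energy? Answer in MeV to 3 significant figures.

K ≈ 55200 MeV

γ = 1/√(1 − 0.998²) = 15.819
K = (γ − 1)m₀c² = (15.819 − 1) × 3727 MeV = 14.819 × 3727 MeV = 55200 MeV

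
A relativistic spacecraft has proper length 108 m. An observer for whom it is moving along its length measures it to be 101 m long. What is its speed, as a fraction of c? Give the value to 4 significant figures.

β ≈ 0.3542

γ = L₀/L = 108/101 = 1.06931
β = √(1 − 1/γ²) = 0.3542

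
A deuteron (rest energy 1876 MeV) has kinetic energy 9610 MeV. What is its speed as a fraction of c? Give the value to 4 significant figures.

β ≈ 0.9866

γ = 1 + K/(m₀c²) = 1 + 9610/1876 = 6.12260
β = √(1 − 1/γ²) = 0.9866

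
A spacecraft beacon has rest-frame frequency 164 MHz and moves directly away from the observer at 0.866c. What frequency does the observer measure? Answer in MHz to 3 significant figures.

Relativistic Doppler: f_obs = f_src √((1−β)/(1+β))
= 164 × √(0.13400/1.8660) = 164 × 0.26798 = 43.9 MHz

f_obs ≈ 43.9 MHz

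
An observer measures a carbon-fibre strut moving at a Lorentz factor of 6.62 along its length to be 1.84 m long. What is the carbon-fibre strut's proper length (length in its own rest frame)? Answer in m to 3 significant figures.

L₀ ≈ 12.2 m

γ = 6.62 (given)
L₀ = γL = 6.62 × 1.84 = 12.2 m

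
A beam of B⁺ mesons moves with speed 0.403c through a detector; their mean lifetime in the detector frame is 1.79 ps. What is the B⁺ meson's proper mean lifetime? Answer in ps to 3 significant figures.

τ₀ ≈ 1.64 ps

γ = 1/√(1 − 0.403²) = 1.0927
Proper time: τ₀ = Δt/γ = 1.79/1.0927 = 1.64 ps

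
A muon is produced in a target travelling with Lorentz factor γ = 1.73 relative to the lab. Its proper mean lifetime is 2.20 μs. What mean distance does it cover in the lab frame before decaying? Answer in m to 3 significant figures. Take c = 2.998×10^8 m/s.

β = √(1 − 1/γ²) = √(1 − 1/1.73²) = 0.81601
Dilated lifetime: Δt = γτ₀ = 1.73 × 2.20 μs = 3.8060 μs
d = vΔt = 0.81601c × 3.8060 μs = 2.4464×10^8 m/s × 3.8060×10^-6 s = 931 m

d ≈ 931 m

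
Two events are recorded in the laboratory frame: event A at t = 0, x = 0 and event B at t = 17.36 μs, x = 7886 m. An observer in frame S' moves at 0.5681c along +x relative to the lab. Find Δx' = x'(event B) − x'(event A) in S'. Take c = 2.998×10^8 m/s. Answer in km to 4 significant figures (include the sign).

Δx' ≈ 5.990 km

γ = 1/√(1 − 0.5681²) = 1.21513
Δx' = γ(Δx − vΔt) = 1.21513 × (7886 m − 0.5681×(2.998×10^8 m/s)×17.36×10^-6 s)
= 1.21513 × (4929.31 m) = 5.990 km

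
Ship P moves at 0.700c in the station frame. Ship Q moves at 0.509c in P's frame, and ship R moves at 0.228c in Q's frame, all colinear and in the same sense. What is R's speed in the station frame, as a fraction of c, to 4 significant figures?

Compose boost 2: (0.509 + 0.700)/(1 + 0.509×0.700) = 1.209/1.35630 = 0.891396
Compose boost 3: (0.228 + 0.891396)/(1 + 0.228×0.891396) = 1.11940/1.20324 = 0.9303

u ≈ 0.9303c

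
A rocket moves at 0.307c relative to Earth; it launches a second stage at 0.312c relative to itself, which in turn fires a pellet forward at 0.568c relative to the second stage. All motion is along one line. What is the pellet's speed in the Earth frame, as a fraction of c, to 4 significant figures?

u ≈ 0.8577c

Compose boost 2: (0.312 + 0.307)/(1 + 0.312×0.307) = 0.6190/1.09578 = 0.564892
Compose boost 3: (0.568 + 0.564892)/(1 + 0.568×0.564892) = 1.13289/1.32086 = 0.8577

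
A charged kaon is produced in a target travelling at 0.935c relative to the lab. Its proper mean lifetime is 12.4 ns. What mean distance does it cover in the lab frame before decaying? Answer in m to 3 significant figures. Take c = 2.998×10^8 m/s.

γ = 1/√(1 − 0.935²) = 2.8197
Dilated lifetime: Δt = γτ₀ = 2.8197 × 12.4 ns = 34.964 ns
d = vΔt = 0.935c × 34.964 ns = 2.8031×10^8 m/s × 3.4964×10^-8 s = 9.80 m

d ≈ 9.80 m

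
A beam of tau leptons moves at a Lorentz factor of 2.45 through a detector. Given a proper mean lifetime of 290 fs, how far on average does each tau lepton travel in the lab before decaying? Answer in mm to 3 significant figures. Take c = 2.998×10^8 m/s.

β = √(1 − 1/γ²) = √(1 − 1/2.45²) = 0.91291
Dilated lifetime: Δt = γτ₀ = 2.45 × 290 fs = 710.50 fs
d = vΔt = 0.91291c × 710.50 fs = 2.7369×10^8 m/s × 7.1050×10^-13 s = 0.194 mm

d ≈ 0.194 mm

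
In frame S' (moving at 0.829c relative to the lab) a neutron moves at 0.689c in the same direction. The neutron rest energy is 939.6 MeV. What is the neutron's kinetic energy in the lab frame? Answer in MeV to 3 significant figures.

K ≈ 2700 MeV

u_lab = (0.689 + 0.829)/(1 + 0.689×0.829) = 0.966152
γ = 1/√(1 − 0.966152²) = 3.8764
K = (γ − 1)m₀c² = (3.8764 − 1) × 939.6 = 2.8764 × 939.6 = 2700 MeV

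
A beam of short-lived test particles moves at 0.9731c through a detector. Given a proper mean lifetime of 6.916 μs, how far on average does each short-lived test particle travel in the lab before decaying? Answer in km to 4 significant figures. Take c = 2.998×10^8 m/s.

γ = 1/√(1 − 0.9731²) = 4.34060
Dilated lifetime: Δt = γτ₀ = 4.34060 × 6.916 μs = 30.0196 μs
d = vΔt = 0.9731c × 30.0196 μs = 2.91735×10^8 m/s × 3.00196×10^-5 s = 8.758 km

d ≈ 8.758 km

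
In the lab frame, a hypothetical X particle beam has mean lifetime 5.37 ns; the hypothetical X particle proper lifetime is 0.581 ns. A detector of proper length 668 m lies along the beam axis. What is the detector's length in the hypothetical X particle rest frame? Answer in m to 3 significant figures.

Time dilation ⇒ γ = Δt/τ₀ = 5.37/0.581 = 9.2427
Length contraction: L = L₀/γ = 668/9.2427 = 72.3 m

L ≈ 72.3 m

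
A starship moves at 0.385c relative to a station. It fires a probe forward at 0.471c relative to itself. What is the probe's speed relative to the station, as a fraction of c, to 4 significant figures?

Relativistic velocity addition: u = (u' + v)/(1 + u'v/c²)
= (0.471 + 0.385)/(1 + 0.471×0.385) = 0.8560/1.18134 = 0.7246

u ≈ 0.7246c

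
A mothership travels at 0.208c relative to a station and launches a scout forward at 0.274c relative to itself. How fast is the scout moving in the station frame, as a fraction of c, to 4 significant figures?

Compose boost 2: (0.274 + 0.208)/(1 + 0.274×0.208) = 0.4820/1.05699 = 0.4560

u ≈ 0.4560c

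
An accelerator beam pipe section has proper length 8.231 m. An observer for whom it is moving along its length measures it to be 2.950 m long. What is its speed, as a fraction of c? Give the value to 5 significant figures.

β ≈ 0.93357

γ = L₀/L = 8.231/2.950 = 2.790169
β = √(1 − 1/γ²) = 0.93357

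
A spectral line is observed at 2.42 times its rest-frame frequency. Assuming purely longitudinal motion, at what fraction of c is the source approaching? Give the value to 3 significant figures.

β ≈ 0.708

f_obs/f_src = √((1+β)/(1−β)) = 2.42  ⇒  (1+β)/(1−β) = 5.8564
β = |1 − D²|/(1 + D²) = |1 − 5.8564|/(1 + 5.8564) = 0.708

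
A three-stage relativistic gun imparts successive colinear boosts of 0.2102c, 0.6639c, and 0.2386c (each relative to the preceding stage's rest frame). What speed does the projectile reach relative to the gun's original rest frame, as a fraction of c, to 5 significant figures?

u ≈ 0.85008c

Compose boost 2: (0.6639 + 0.2102)/(1 + 0.6639×0.2102) = 0.87410/1.139552 = 0.7670560
Compose boost 3: (0.2386 + 0.7670560)/(1 + 0.2386×0.7670560) = 1.005656/1.183020 = 0.85008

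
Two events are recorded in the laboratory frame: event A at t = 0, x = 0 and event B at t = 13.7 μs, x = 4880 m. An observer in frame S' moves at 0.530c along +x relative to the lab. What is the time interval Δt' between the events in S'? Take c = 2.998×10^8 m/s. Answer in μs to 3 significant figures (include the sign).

γ = 1/√(1 − 0.530²) = 1.1792
Δt' = γ(Δt − vΔx/c²) = 1.1792 × (13.7 μs − 0.530×4880 m / (2.998×10^8 m/s))
= 1.1792 × (5.0729 μs) = 5.98 μs

Δt' ≈ 5.98 μs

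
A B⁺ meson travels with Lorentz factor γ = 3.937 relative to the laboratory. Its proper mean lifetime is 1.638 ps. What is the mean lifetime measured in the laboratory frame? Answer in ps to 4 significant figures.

γ = 3.937 (given)
Time dilation: Δt = γτ₀ = 3.937 × 1.638 ps = 6.449 ps

Δt ≈ 6.449 ps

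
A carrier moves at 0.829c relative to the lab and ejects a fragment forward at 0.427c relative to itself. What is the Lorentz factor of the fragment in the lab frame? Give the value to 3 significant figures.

u_lab = (0.427 + 0.829)/(1 + 0.427×0.829) = 1.256/1.35398 = 0.927634
γ = 1/√(1 − 0.927634²) = 2.68

γ ≈ 2.68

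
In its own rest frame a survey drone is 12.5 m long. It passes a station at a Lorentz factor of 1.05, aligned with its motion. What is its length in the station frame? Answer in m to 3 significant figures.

L ≈ 11.9 m

γ = 1.05 (given)
Length contraction: L = L₀/γ = 12.5/1.05 = 11.9 m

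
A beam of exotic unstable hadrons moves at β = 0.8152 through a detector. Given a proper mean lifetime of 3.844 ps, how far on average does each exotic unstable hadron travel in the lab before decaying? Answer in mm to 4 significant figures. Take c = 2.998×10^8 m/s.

γ = 1/√(1 − 0.8152²) = 1.72658
Dilated lifetime: Δt = γτ₀ = 1.72658 × 3.844 ps = 6.63697 ps
d = vΔt = 0.8152c × 6.63697 ps = 2.44397×10^8 m/s × 6.63697×10^-12 s = 1.622 mm

d ≈ 1.622 mm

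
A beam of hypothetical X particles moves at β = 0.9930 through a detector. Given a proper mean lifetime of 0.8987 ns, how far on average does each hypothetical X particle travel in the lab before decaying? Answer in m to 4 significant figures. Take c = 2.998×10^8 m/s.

d ≈ 2.265 m

γ = 1/√(1 − 0.9930²) = 8.46637
Dilated lifetime: Δt = γτ₀ = 8.46637 × 0.8987 ns = 7.60873 ns
d = vΔt = 0.9930c × 7.60873 ns = 2.97701×10^8 m/s × 7.60873×10^-9 s = 2.265 m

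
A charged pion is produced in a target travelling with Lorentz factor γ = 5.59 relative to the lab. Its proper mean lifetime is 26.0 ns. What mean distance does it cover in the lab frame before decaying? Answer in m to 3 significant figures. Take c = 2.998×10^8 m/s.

β = √(1 − 1/γ²) = √(1 − 1/5.59²) = 0.98387
Dilated lifetime: Δt = γτ₀ = 5.59 × 26.0 ns = 145.34 ns
d = vΔt = 0.98387c × 145.34 ns = 2.9496×10^8 m/s × 1.4534×10^-7 s = 42.9 m

d ≈ 42.9 m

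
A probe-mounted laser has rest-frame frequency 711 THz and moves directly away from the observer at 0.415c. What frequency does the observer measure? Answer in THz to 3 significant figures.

f_obs ≈ 457 THz

Relativistic Doppler: f_obs = f_src √((1−β)/(1+β))
= 711 × √(0.58500/1.4150) = 711 × 0.64298 = 457 THz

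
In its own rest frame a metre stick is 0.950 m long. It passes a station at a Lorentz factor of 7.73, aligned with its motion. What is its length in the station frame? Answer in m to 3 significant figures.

γ = 7.73 (given)
Length contraction: L = L₀/γ = 0.950/7.73 = 0.123 m

L ≈ 0.123 m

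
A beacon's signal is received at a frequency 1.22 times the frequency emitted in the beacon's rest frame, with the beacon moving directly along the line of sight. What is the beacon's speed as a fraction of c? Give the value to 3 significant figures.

f_obs/f_src = √((1+β)/(1−β)) = 1.22  ⇒  (1+β)/(1−β) = 1.4884
β = |1 − D²|/(1 + D²) = |1 − 1.4884|/(1 + 1.4884) = 0.196

β ≈ 0.196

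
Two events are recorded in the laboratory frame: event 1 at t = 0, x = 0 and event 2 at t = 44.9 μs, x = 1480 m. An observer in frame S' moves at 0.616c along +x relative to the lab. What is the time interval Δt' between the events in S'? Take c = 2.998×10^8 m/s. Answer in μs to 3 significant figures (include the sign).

γ = 1/√(1 − 0.616²) = 1.2694
Δt' = γ(Δt − vΔx/c²) = 1.2694 × (44.9 μs − 0.616×1480 m / (2.998×10^8 m/s))
= 1.2694 × (41.859 μs) = 53.1 μs

Δt' ≈ 53.1 μs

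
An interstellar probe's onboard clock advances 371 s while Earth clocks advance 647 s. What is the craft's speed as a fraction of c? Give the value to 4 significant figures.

γ = Δt/τ₀ = 647/371 = 1.74394
β = √(1 − 1/γ²) = √(1 − 1/1.74394²) = 0.8193

β ≈ 0.8193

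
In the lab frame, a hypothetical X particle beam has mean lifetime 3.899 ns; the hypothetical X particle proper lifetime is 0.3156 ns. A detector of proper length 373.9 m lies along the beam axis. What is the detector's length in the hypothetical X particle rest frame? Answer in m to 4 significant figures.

Time dilation ⇒ γ = Δt/τ₀ = 3.899/0.3156 = 12.3542
Length contraction: L = L₀/γ = 373.9/12.3542 = 30.26 m

L ≈ 30.26 m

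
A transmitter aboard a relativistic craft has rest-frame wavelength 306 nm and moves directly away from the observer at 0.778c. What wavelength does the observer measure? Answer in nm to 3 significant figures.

λ_obs ≈ 866 nm

Relativistic Doppler: λ_obs = λ_src √((1+β)/(1−β))
= 306 × √(1.7780/0.22200) = 306 × 2.8300 = 866 nm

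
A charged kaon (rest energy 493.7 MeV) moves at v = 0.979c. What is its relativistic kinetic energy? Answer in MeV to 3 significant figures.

γ = 1/√(1 − 0.979²) = 4.9053
K = (γ − 1)m₀c² = (4.9053 − 1) × 493.7 MeV = 3.9053 × 493.7 MeV = 1930 MeV

K ≈ 1930 MeV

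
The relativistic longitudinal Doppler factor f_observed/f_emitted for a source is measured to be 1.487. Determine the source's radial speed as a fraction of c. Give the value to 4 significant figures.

β ≈ 0.3772

f_obs/f_src = √((1+β)/(1−β)) = 1.487  ⇒  (1+β)/(1−β) = 2.21117
β = |1 − D²|/(1 + D²) = |1 − 2.21117|/(1 + 2.21117) = 0.3772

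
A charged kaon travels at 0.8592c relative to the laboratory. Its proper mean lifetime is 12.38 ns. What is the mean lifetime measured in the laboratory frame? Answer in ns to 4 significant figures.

γ = 1/√(1 − 0.8592²) = 1.95450
Time dilation: Δt = γτ₀ = 1.95450 × 12.38 ns = 24.20 ns

Δt ≈ 24.20 ns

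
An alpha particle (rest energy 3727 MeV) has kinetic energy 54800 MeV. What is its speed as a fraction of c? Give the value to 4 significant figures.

β ≈ 0.9980

γ = 1 + K/(m₀c²) = 1 + 54800/3727 = 15.7035
β = √(1 − 1/γ²) = 0.9980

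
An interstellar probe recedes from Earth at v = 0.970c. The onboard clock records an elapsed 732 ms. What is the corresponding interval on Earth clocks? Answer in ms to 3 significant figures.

Δt ≈ 3010 ms

γ = 1/√(1 − 0.970²) = 4.1135
Time dilation: Δt = γτ₀ = 4.1135 × 732 ms = 3010 ms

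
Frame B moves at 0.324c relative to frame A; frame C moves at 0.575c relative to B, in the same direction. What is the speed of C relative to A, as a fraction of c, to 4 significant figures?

u ≈ 0.7578c

Compose boost 2: (0.575 + 0.324)/(1 + 0.575×0.324) = 0.8990/1.18630 = 0.7578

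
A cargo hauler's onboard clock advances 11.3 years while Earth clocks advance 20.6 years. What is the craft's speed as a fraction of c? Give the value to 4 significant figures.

γ = Δt/τ₀ = 20.6/11.3 = 1.82301
β = √(1 − 1/γ²) = √(1 − 1/1.82301²) = 0.8361

β ≈ 0.8361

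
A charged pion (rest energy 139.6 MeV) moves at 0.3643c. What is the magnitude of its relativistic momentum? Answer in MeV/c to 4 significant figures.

p ≈ 54.61 MeV/c

γ = 1/√(1 − 0.3643²) = 1.07379
p = γβm₀c = 1.07379 × 0.3643 × 139.6 MeV/c = 54.61 MeV/c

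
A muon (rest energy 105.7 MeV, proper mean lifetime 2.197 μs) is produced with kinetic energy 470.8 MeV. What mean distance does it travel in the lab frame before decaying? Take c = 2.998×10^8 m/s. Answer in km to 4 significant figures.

d ≈ 3.532 km

γ = 1 + K/(m₀c²) = 1 + 470.8/105.7 = 5.45412
β = √(1 − 1/γ²) = 0.983048
Dilated lifetime: γτ₀ = 5.45412 × 2.197 μs = 11.9827 μs
d = βc·γτ₀ = 0.983048 × (2.998×10^8 m/s) × 1.19827×10^-5 s = 3.532 km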